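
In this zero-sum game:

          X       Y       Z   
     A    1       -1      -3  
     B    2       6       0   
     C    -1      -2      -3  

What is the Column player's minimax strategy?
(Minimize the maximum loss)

Column should play Z, value = 0

Work:
Column player minimizes Row's maximum payoff:
Column X: max payoff to Row = 2
Column Y: max payoff to Row = 6
Column Z: max payoff to Row = 0
Minimum is 0, achieved by column Z.
Minimax strategy: Z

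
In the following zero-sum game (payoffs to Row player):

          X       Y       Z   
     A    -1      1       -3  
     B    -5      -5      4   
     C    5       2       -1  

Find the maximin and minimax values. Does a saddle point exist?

Maximin = -1, Minimax = 2, Saddle: False

Work:
Row minimums: [-3, -5, -1] → maximin = -1
Column maximums: [5, 2, 4] → minimax = 2
No saddle point (maximin ≠ minimax). Mixed strategy needed.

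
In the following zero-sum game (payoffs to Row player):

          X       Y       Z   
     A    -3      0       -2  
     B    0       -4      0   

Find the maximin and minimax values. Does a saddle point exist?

Maximin = -3, Minimax = 0, Saddle: False

Work:
Row minimums: [-3, -4] → maximin = -3
Column maximums: [0, 0, 0] → minimax = 0
No saddle point (maximin ≠ minimax). Mixed strategy needed.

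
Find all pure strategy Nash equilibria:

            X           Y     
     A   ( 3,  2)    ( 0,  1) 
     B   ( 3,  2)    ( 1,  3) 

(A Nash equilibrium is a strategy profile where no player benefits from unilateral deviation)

Nash equilibrium: (A, X), (B, Y)

Work:
Best responses:
  P1 vs X: payoffs [3, 3] → best response A/B (payoff 3)
  P1 vs Y: payoffs [0, 1] → best response B (payoff 1)
  P2 vs A: payoffs [2, 1] → best response X (payoff 2)
  P2 vs B: payoffs [2, 3] → best response Y (payoff 3)
Mutual best responses: (A,X), (B,Y) → Nash equilibria.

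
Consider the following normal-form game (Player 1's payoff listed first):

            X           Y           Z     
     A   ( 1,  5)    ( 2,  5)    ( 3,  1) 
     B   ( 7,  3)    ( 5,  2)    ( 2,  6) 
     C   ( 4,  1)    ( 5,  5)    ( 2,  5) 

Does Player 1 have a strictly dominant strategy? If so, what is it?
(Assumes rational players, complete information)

No strictly dominant strategy exists for Player 1

Work:
A strategy strictly dominates another if it gives a strictly higher payoff against every opponent action. Compare each pair of P1's strategies column-by-column:
  A vs B: [1 vs 7, 2 vs 5, 3 vs 2] → A does not strictly dominate B (column X: 1 ≤ 7)
  A vs C: [1 vs 4, 2 vs 5, 3 vs 2] → A does not strictly dominate C (column X: 1 ≤ 4)
  B vs A: [7 vs 1, 5 vs 2, 2 vs 3] → B does not strictly dominate A (column Z: 2 ≤ 3)
  B vs C: [7 vs 4, 5 vs 5, 2 vs 2] → B does not strictly dominate C (column Y: 5 ≤ 5)
  C vs A: [4 vs 1, 5 vs 2, 2 vs 3] → C does not strictly dominate A (column Z: 2 ≤ 3)
  C vs B: [4 vs 7, 5 vs 5, 2 vs 2] → C does not strictly dominate B (column X: 4 ≤ 7)
No single strategy strictly dominates all others → no strictly dominant strategy.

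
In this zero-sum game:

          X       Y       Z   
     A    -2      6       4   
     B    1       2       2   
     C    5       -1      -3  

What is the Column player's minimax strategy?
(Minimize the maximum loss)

Column should play Z, value = 4

Work:
Column player minimizes Row's maximum payoff:
Column X: max payoff to Row = 5
Column Y: max payoff to Row = 6
Column Z: max payoff to Row = 4
Minimum is 4, achieved by column Z.
Minimax strategy: Z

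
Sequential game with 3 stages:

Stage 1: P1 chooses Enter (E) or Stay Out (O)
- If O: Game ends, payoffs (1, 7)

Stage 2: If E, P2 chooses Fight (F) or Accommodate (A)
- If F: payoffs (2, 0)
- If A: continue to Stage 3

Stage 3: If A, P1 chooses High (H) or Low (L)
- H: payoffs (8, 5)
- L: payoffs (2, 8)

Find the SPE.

SPE: (E, A, H); Outcome (8, 5)

Work:
Stage 3: P1 chooses H (8 vs 2)
Stage 2: P2: F->0, A->5 (anticipating H). Choose A
Stage 1: P1: O->1, E->8 (anticipating A, H). Choose E
SPE path: E -> A -> H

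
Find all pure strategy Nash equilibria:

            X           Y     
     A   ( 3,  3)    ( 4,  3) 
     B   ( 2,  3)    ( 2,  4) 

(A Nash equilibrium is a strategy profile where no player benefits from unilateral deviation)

Nash equilibrium: (A, X), (A, Y)

Work:
Best responses:
  P1 vs X: payoffs [3, 2] → best response A (payoff 3)
  P1 vs Y: payoffs [4, 2] → best response A (payoff 4)
  P2 vs A: payoffs [3, 3] → best response X/Y (payoff 3)
  P2 vs B: payoffs [3, 4] → best response Y (payoff 4)
Mutual best responses: (A,X), (A,Y) → Nash equilibria.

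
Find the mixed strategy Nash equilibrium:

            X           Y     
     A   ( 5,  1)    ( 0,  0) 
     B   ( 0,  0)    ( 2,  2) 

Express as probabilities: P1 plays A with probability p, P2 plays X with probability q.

p = 0.6667, q = 0.2857

Work:
Find probabilities that make opponent indifferent:
P2 chooses q to make P1 indifferent between A and B
P1 chooses p to make P2 indifferent between X and Y
Mixed NE: P1 plays (A: 0.6667, B: 0.3333), P2 plays (X: 0.2857, Y: 0.7143)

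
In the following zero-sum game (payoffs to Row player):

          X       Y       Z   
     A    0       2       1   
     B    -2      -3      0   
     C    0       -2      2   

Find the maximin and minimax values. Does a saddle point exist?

Maximin = 0, Minimax = 0, Saddle: True

Work:
Row minimums: [0, -3, -2] → maximin = 0
Column maximums: [0, 2, 2] → minimax = 0
Saddle point exists! Game value = 0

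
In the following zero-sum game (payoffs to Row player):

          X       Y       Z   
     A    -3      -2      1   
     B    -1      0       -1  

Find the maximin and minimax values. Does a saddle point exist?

Maximin = -1, Minimax = -1, Saddle: True

Work:
Row minimums: [-3, -1] → maximin = -1
Column maximums: [-1, 0, 1] → minimax = -1
Saddle point exists! Game value = -1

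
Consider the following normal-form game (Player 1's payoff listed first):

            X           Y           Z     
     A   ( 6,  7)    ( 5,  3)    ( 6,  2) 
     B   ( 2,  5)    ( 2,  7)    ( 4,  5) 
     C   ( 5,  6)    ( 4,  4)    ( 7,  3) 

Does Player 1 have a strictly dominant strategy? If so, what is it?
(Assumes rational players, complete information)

No strictly dominant strategy exists for Player 1

Work:
A strategy strictly dominates another if it gives a strictly higher payoff against every opponent action. Compare each pair of P1's strategies column-by-column:
  A vs B: [6 vs 2, 5 vs 2, 6 vs 4] → A strictly dominates B
  A vs C: [6 vs 5, 5 vs 4, 6 vs 7] → A does not strictly dominate C (column Z: 6 ≤ 7)
  B vs A: [2 vs 6, 2 vs 5, 4 vs 6] → B does not strictly dominate A (column X: 2 ≤ 6)
  B vs C: [2 vs 5, 2 vs 4, 4 vs 7] → B does not strictly dominate C (column X: 2 ≤ 5)
  C vs A: [5 vs 6, 4 vs 5, 7 vs 6] → C does not strictly dominate A (column X: 5 ≤ 6)
  C vs B: [5 vs 2, 4 vs 2, 7 vs 4] → C strictly dominates B
No single strategy strictly dominates all others → no strictly dominant strategy.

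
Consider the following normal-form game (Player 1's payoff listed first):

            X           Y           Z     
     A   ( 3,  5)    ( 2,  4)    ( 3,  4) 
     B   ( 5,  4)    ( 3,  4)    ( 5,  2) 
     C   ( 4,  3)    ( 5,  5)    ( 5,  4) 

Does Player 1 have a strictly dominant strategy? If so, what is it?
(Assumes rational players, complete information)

No strictly dominant strategy exists for Player 1

Work:
A strategy strictly dominates another if it gives a strictly higher payoff against every opponent action. Compare each pair of P1's strategies column-by-column:
  A vs B: [3 vs 5, 2 vs 3, 3 vs 5] → A does not strictly dominate B (column X: 3 ≤ 5)
  A vs C: [3 vs 4, 2 vs 5, 3 vs 5] → A does not strictly dominate C (column X: 3 ≤ 4)
  B vs A: [5 vs 3, 3 vs 2, 5 vs 3] → B strictly dominates A
  B vs C: [5 vs 4, 3 vs 5, 5 vs 5] → B does not strictly dominate C (column Y: 3 ≤ 5)
  C vs A: [4 vs 3, 5 vs 2, 5 vs 3] → C strictly dominates A
  C vs B: [4 vs 5, 5 vs 3, 5 vs 5] → C does not strictly dominate B (column X: 4 ≤ 5)
No single strategy strictly dominates all others → no strictly dominant strategy.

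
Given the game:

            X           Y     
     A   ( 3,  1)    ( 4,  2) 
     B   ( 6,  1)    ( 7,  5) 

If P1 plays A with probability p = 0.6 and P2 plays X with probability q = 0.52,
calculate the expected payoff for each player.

E[P1] = 4.68, E[P2] = 2.056

Work:
E[P1] = p·q·π₁(A,X) + p·(1-q)·π₁(A,Y) + (1-p)·q·π₁(B,X) + (1-p)·(1-q)·π₁(B,Y)
= 0.6·0.52·3 + 0.6·0.48·4 + 0.4·0.52·6 + 0.4·0.48·7
= 4.68

E[P2] = 2.056 (similar calculation)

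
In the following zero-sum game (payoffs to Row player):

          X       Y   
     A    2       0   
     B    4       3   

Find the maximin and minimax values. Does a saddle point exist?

Maximin = 3, Minimax = 3, Saddle: True

Work:
Row minimums: [0, 3] → maximin = 3
Column maximums: [4, 3] → minimax = 3
Saddle point exists! Game value = 3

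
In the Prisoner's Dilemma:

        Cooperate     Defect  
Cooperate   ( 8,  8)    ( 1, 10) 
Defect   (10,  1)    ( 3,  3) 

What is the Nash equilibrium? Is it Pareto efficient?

(Defect, Defect) is NE; not Pareto efficient

Work:
Defect dominates Cooperate for both players:
If P2 cooperates: Defect (10) > Cooperate (8)
If P2 defects: Defect (3) > Cooperate (1)
NE: (Defect, Defect) with payoff (3, 3)
But (Cooperate, Cooperate) = (8, 8) Pareto dominates (3, 3)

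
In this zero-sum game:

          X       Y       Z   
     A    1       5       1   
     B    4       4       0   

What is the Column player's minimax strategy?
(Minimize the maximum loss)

Column should play Z, value = 1

Work:
Column player minimizes Row's maximum payoff:
Column X: max payoff to Row = 4
Column Y: max payoff to Row = 5
Column Z: max payoff to Row = 1
Minimum is 1, achieved by column Z.
Minimax strategy: Z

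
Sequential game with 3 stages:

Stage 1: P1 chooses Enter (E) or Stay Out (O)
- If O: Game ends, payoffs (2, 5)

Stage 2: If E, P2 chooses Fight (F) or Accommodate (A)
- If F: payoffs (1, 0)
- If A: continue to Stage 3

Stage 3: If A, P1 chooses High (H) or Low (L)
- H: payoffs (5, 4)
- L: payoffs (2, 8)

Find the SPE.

SPE: (E, A, H); Outcome (5, 4)

Work:
Stage 3: P1 chooses H (5 vs 2)
Stage 2: P2: F->0, A->4 (anticipating H). Choose A
Stage 1: P1: O->2, E->5 (anticipating A, H). Choose E
SPE path: E -> A -> H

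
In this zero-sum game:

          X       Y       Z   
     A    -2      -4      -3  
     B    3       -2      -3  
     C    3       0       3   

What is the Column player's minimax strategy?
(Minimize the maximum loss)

Column should play Y, value = 0

Work:
Column player minimizes Row's maximum payoff:
Column X: max payoff to Row = 3
Column Y: max payoff to Row = 0
Column Z: max payoff to Row = 3
Minimum is 0, achieved by column Y.
Minimax strategy: Y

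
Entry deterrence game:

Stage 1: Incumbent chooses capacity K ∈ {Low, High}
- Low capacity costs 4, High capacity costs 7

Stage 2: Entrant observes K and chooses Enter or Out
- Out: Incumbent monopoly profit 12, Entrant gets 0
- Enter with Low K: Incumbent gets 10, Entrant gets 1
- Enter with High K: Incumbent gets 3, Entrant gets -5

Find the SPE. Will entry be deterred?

SPE: (Low, Enter|Low, Out|High); Entry not deterred. Incumbent net profit = 6, Entrant gets 1

Work:
After Low K: Entrant enters (1 > 0)
After High K: Entrant stays out (-5 < 0)
Incumbent: Low → 10−4=6, High → 12−7=5
Incumbent chooses Low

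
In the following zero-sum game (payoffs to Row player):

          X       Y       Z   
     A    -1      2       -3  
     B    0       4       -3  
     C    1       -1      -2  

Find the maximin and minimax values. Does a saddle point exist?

Maximin = -2, Minimax = -2, Saddle: True

Work:
Row minimums: [-3, -3, -2] → maximin = -2
Column maximums: [1, 4, -2] → minimax = -2
Saddle point exists! Game value = -2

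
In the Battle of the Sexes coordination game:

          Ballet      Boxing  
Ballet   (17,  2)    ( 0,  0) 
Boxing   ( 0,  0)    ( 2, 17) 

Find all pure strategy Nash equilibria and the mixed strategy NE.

Pure NE: (Ballet, Ballet) and (Boxing, Boxing); Mixed NE: p = 0.8947, q = 0.1053

Work:
Check pure NE:
(Ballet, Ballet): (17, 2) - no unilateral deviation beneficial
(Boxing, Boxing): (2, 17) - no unilateral deviation beneficial
Mixed NE: P1 plays Ballet with p = 0.8947, P2 plays Ballet with q = 0.1053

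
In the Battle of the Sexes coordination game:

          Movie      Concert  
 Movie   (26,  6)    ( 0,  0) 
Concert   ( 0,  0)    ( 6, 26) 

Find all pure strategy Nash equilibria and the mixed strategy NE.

Pure NE: (Movie, Movie) and (Concert, Concert); Mixed NE: p = 0.8125, q = 0.1875

Work:
Check pure NE:
(Movie, Movie): (26, 6) - no unilateral deviation beneficial
(Concert, Concert): (6, 26) - no unilateral deviation beneficial
Mixed NE: P1 plays Movie with p = 0.8125, P2 plays Movie with q = 0.1875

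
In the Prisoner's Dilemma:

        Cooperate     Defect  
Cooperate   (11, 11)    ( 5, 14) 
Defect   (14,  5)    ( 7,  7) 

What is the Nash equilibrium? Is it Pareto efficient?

(Defect, Defect) is NE; not Pareto efficient

Work:
Defect dominates Cooperate for both players:
If P2 cooperates: Defect (14) > Cooperate (11)
If P2 defects: Defect (7) > Cooperate (5)
NE: (Defect, Defect) with payoff (7, 7)
But (Cooperate, Cooperate) = (11, 11) Pareto dominates (7, 7)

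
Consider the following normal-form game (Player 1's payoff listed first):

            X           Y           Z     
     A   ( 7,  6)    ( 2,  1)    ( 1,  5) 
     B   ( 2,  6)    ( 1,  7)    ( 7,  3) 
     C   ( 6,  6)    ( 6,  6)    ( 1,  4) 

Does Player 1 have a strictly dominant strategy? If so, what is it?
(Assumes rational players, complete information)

No strictly dominant strategy exists for Player 1

Work:
A strategy strictly dominates another if it gives a strictly higher payoff against every opponent action. Compare each pair of P1's strategies column-by-column:
  A vs B: [7 vs 2, 2 vs 1, 1 vs 7] → A does not strictly dominate B (column Z: 1 ≤ 7)
  A vs C: [7 vs 6, 2 vs 6, 1 vs 1] → A does not strictly dominate C (column Y: 2 ≤ 6)
  B vs A: [2 vs 7, 1 vs 2, 7 vs 1] → B does not strictly dominate A (column X: 2 ≤ 7)
  B vs C: [2 vs 6, 1 vs 6, 7 vs 1] → B does not strictly dominate C (column X: 2 ≤ 6)
  C vs A: [6 vs 7, 6 vs 2, 1 vs 1] → C does not strictly dominate A (column X: 6 ≤ 7)
  C vs B: [6 vs 2, 6 vs 1, 1 vs 7] → C does not strictly dominate B (column Z: 1 ≤ 7)
No single strategy strictly dominates all others → no strictly dominant strategy.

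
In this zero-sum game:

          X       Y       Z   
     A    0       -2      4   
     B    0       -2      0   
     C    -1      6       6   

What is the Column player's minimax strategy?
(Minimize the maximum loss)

Column should play X, value = 0

Work:
Column player minimizes Row's maximum payoff:
Column X: max payoff to Row = 0
Column Y: max payoff to Row = 6
Column Z: max payoff to Row = 6
Minimum is 0, achieved by column X.
Minimax strategy: X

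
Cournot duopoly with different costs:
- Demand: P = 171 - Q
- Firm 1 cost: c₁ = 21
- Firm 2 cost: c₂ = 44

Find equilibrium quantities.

q₁* = 57.67, q₂* = 34.67

Work:
Reaction: q₁ = (171 - 21 - q₂)/2
Reaction: q₂ = (171 - 44 - q₁)/2
Solve simultaneously:
q₁* = (171 - 2×21 + 44)/3 = 57.67
q₂* = (171 - 2×44 + 21)/3 = 34.67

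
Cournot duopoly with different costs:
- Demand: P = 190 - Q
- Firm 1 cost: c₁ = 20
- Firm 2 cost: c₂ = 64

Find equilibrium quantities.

q₁* = 71.33, q₂* = 27.33

Work:
Reaction: q₁ = (190 - 20 - q₂)/2
Reaction: q₂ = (190 - 64 - q₁)/2
Solve simultaneously:
q₁* = (190 - 2×20 + 64)/3 = 71.33
q₂* = (190 - 2×64 + 20)/3 = 27.33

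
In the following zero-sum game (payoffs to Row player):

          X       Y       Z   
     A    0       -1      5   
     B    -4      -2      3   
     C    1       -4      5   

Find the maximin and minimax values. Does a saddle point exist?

Maximin = -1, Minimax = -1, Saddle: True

Work:
Row minimums: [-1, -4, -4] → maximin = -1
Column maximums: [1, -1, 5] → minimax = -1
Saddle point exists! Game value = -1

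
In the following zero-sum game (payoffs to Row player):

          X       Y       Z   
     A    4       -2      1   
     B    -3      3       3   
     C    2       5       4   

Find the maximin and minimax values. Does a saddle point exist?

Maximin = 2, Minimax = 4, Saddle: False

Work:
Row minimums: [-2, -3, 2] → maximin = 2
Column maximums: [4, 5, 4] → minimax = 4
No saddle point (maximin ≠ minimax). Mixed strategy needed.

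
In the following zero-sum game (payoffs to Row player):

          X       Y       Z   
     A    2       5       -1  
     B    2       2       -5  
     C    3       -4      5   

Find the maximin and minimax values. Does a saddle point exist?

Maximin = -1, Minimax = 3, Saddle: False

Work:
Row minimums: [-1, -5, -4] → maximin = -1
Column maximums: [3, 5, 5] → minimax = 3
No saddle point (maximin ≠ minimax). Mixed strategy needed.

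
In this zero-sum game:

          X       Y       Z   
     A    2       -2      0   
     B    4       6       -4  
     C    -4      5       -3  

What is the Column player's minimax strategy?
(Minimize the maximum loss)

Column should play Z, value = 0

Work:
Column player minimizes Row's maximum payoff:
Column X: max payoff to Row = 4
Column Y: max payoff to Row = 6
Column Z: max payoff to Row = 0
Minimum is 0, achieved by column Z.
Minimax strategy: Z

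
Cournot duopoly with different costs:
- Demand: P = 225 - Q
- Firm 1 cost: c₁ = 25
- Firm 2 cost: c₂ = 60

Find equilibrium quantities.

q₁* = 78.33, q₂* = 43.33

Work:
Reaction: q₁ = (225 - 25 - q₂)/2
Reaction: q₂ = (225 - 60 - q₁)/2
Solve simultaneously:
q₁* = (225 - 2×25 + 60)/3 = 78.33
q₂* = (225 - 2×60 + 25)/3 = 43.33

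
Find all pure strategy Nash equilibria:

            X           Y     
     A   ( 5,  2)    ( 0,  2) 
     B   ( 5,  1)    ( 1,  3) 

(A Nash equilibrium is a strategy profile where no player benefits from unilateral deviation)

Nash equilibrium: (A, X), (B, Y)

Work:
Best responses:
  P1 vs X: payoffs [5, 5] → best response A/B (payoff 5)
  P1 vs Y: payoffs [0, 1] → best response B (payoff 1)
  P2 vs A: payoffs [2, 2] → best response X/Y (payoff 2)
  P2 vs B: payoffs [1, 3] → best response Y (payoff 3)
Mutual best responses: (A,X), (B,Y) → Nash equilibria.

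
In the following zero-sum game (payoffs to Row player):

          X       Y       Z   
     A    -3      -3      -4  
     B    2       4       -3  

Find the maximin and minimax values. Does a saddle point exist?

Maximin = -3, Minimax = -3, Saddle: True

Work:
Row minimums: [-4, -3] → maximin = -3
Column maximums: [2, 4, -3] → minimax = -3
Saddle point exists! Game value = -3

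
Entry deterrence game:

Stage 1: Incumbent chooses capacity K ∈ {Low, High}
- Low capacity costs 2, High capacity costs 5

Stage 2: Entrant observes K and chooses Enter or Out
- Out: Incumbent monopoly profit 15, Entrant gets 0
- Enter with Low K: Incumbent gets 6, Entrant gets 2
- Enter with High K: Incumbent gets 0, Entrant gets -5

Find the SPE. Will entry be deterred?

SPE: (High, Enter|Low, Out|High); Entry deterred. Incumbent net profit = 10

Work:
After Low K: Entrant enters (2 > 0)
After High K: Entrant stays out (-5 < 0)
Incumbent: Low → 6−2=4, High → 15−5=10
Incumbent chooses High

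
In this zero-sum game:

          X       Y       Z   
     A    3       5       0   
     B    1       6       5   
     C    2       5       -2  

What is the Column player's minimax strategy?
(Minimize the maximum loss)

Column should play X, value = 3

Work:
Column player minimizes Row's maximum payoff:
Column X: max payoff to Row = 3
Column Y: max payoff to Row = 6
Column Z: max payoff to Row = 5
Minimum is 3, achieved by column X.
Minimax strategy: X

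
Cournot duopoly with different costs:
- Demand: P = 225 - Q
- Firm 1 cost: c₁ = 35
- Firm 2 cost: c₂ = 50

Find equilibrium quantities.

q₁* = 68.33, q₂* = 53.33

Work:
Reaction: q₁ = (225 - 35 - q₂)/2
Reaction: q₂ = (225 - 50 - q₁)/2
Solve simultaneously:
q₁* = (225 - 2×35 + 50)/3 = 68.33
q₂* = (225 - 2×50 + 35)/3 = 53.33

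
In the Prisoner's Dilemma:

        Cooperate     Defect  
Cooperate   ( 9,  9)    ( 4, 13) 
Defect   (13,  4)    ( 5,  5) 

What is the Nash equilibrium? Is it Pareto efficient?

(Defect, Defect) is NE; not Pareto efficient

Work:
Defect dominates Cooperate for both players:
If P2 cooperates: Defect (13) > Cooperate (9)
If P2 defects: Defect (5) > Cooperate (4)
NE: (Defect, Defect) with payoff (5, 5)
But (Cooperate, Cooperate) = (9, 9) Pareto dominates (5, 5)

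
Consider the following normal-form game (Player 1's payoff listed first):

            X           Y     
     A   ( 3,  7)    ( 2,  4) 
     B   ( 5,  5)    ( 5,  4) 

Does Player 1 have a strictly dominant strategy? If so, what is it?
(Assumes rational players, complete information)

Yes, Player 1's strictly dominant strategy is B

Work:
A strategy strictly dominates another if it gives a strictly higher payoff against every opponent action. Compare each pair of P1's strategies column-by-column:
  A vs B: [3 vs 5, 2 vs 5] → A does not strictly dominate B (column X: 3 ≤ 5)
  B vs A: [5 vs 3, 5 vs 2] → B strictly dominates A
B strictly dominates every other strategy → strictly dominant.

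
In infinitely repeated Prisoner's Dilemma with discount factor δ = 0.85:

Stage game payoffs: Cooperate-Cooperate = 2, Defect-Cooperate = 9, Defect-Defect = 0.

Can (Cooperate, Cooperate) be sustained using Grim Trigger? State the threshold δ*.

δ* = 0.7778; since δ = 0.85 ≥ 0.7778, cooperation can be sustained

Work:
For Grim Trigger:
Cooperate forever: 2/(1-δ)
Defect then punished: 9 + 0·δ/(1-δ)
Need: 2/(1-δ) ≥ 9 + 0·δ/(1-δ)
Solving: δ ≥ (T-R)/(T-P) = (9-2)/(9-0) = 0.7778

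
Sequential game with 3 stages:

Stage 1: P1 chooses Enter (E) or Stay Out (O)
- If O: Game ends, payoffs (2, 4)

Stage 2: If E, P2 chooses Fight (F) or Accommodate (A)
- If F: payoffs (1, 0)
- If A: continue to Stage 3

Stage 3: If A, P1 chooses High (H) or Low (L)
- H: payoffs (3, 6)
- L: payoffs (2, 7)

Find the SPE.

SPE: (E, A, H); Outcome (3, 6)

Work:
Stage 3: P1 chooses H (3 vs 2)
Stage 2: P2: F->0, A->6 (anticipating H). Choose A
Stage 1: P1: O->2, E->3 (anticipating A, H). Choose E
SPE path: E -> A -> H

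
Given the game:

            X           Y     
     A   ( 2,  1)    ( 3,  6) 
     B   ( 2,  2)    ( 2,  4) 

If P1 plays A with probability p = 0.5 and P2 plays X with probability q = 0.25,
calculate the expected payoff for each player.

E[P1] = 2.375, E[P2] = 4.125

Work:
E[P1] = p·q·π₁(A,X) + p·(1-q)·π₁(A,Y) + (1-p)·q·π₁(B,X) + (1-p)·(1-q)·π₁(B,Y)
= 0.5·0.25·2 + 0.5·0.75·3 + 0.5·0.25·2 + 0.5·0.75·2
= 2.375

E[P2] = 4.125 (similar calculation)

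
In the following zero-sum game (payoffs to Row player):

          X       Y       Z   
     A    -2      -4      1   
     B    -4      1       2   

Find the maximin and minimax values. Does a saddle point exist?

Maximin = -4, Minimax = -2, Saddle: False

Work:
Row minimums: [-4, -4] → maximin = -4
Column maximums: [-2, 1, 2] → minimax = -2
No saddle point (maximin ≠ minimax). Mixed strategy needed.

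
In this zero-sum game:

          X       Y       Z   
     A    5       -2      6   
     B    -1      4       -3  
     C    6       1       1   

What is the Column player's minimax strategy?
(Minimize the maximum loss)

Column should play Y, value = 4

Work:
Column player minimizes Row's maximum payoff:
Column X: max payoff to Row = 6
Column Y: max payoff to Row = 4
Column Z: max payoff to Row = 6
Minimum is 4, achieved by column Y.
Minimax strategy: Y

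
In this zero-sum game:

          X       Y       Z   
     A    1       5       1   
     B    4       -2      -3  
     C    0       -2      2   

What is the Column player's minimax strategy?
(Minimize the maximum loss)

Column should play Z, value = 2

Work:
Column player minimizes Row's maximum payoff:
Column X: max payoff to Row = 4
Column Y: max payoff to Row = 5
Column Z: max payoff to Row = 2
Minimum is 2, achieved by column Z.
Minimax strategy: Z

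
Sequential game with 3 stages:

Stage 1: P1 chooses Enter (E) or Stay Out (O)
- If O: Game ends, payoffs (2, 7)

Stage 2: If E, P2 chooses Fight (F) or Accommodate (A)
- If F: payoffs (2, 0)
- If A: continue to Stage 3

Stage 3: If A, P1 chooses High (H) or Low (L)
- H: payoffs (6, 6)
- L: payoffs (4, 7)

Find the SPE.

SPE: (E, A, H); Outcome (6, 6)

Work:
Stage 3: P1 chooses H (6 vs 4)
Stage 2: P2: F->0, A->6 (anticipating H). Choose A
Stage 1: P1: O->2, E->6 (anticipating A, H). Choose E
SPE path: E -> A -> H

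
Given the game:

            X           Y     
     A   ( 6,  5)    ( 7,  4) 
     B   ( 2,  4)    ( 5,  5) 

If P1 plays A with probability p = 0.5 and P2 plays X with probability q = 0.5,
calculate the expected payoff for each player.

E[P1] = 5.0, E[P2] = 4.5

Work:
E[P1] = p·q·π₁(A,X) + p·(1-q)·π₁(A,Y) + (1-p)·q·π₁(B,X) + (1-p)·(1-q)·π₁(B,Y)
= 0.5·0.5·6 + 0.5·0.5·7 + 0.5·0.5·2 + 0.5·0.5·5
= 5.0

E[P2] = 4.5 (similar calculation)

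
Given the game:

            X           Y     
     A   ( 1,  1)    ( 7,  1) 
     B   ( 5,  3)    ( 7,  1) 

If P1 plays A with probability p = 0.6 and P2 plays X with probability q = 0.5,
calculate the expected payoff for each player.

E[P1] = 4.8, E[P2] = 1.4

Work:
E[P1] = p·q·π₁(A,X) + p·(1-q)·π₁(A,Y) + (1-p)·q·π₁(B,X) + (1-p)·(1-q)·π₁(B,Y)
= 0.6·0.5·1 + 0.6·0.5·7 + 0.4·0.5·5 + 0.4·0.5·7
= 4.8

E[P2] = 1.4 (similar calculation)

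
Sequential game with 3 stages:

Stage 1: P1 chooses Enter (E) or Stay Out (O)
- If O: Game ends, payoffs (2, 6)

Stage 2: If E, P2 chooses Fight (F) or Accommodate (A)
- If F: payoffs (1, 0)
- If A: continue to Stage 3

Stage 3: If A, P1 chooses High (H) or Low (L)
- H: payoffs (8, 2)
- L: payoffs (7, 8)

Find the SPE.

SPE: (E, A, H); Outcome (8, 2)

Work:
Stage 3: P1 chooses H (8 vs 7)
Stage 2: P2: F->0, A->2 (anticipating H). Choose A
Stage 1: P1: O->2, E->8 (anticipating A, H). Choose E
SPE path: E -> A -> H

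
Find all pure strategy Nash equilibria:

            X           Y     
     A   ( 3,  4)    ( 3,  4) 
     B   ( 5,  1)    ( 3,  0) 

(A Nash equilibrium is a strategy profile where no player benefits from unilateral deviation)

Nash equilibrium: (A, Y), (B, X)

Work:
Best responses:
  P1 vs X: payoffs [3, 5] → best response B (payoff 5)
  P1 vs Y: payoffs [3, 3] → best response A/B (payoff 3)
  P2 vs A: payoffs [4, 4] → best response X/Y (payoff 4)
  P2 vs B: payoffs [1, 0] → best response X (payoff 1)
Mutual best responses: (A,Y), (B,X) → Nash equilibria.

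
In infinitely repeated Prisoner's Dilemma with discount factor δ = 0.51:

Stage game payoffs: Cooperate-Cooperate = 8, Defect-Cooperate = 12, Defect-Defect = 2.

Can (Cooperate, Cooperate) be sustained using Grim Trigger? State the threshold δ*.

δ* = 0.4; since δ = 0.51 ≥ 0.4, cooperation can be sustained

Work:
For Grim Trigger:
Cooperate forever: 8/(1-δ)
Defect then punished: 12 + 2·δ/(1-δ)
Need: 8/(1-δ) ≥ 12 + 2·δ/(1-δ)
Solving: δ ≥ (T-R)/(T-P) = (12-8)/(12-2) = 0.4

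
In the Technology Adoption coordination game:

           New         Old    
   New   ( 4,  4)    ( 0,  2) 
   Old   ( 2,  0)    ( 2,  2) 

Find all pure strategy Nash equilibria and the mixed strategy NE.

Pure NE: (New, New) and (Old, Old); Mixed NE: p = 0.5, q = 0.5

Work:
Check pure NE:
(New, New): (4, 4) - no unilateral deviation beneficial
(Old, Old): (2, 2) - no unilateral deviation beneficial
Mixed NE: P1 plays New with p = 0.5, P2 plays New with q = 0.5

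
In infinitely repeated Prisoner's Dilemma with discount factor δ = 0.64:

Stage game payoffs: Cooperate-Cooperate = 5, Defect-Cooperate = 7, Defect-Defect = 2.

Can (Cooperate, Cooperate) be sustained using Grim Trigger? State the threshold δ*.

δ* = 0.4; since δ = 0.64 ≥ 0.4, cooperation can be sustained

Work:
For Grim Trigger:
Cooperate forever: 5/(1-δ)
Defect then punished: 7 + 2·δ/(1-δ)
Need: 5/(1-δ) ≥ 7 + 2·δ/(1-δ)
Solving: δ ≥ (T-R)/(T-P) = (7-5)/(7-2) = 0.4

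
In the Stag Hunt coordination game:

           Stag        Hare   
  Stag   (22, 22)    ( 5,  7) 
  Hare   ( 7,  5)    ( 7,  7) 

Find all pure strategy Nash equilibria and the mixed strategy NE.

Pure NE: (Stag, Stag) and (Hare, Hare); Mixed NE: p = 0.1176, q = 0.1176

Work:
Check pure NE:
(Stag, Stag): (22, 22) - no unilateral deviation beneficial
(Hare, Hare): (7, 7) - no unilateral deviation beneficial
Mixed NE: P1 plays Stag with p = 0.1176, P2 plays Stag with q = 0.1176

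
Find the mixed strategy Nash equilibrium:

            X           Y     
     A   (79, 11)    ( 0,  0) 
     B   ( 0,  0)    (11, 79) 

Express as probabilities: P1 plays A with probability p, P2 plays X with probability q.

p = 0.8778, q = 0.1222

Work:
Find probabilities that make opponent indifferent:
P2 chooses q to make P1 indifferent between A and B
P1 chooses p to make P2 indifferent between X and Y
Mixed NE: P1 plays (A: 0.8778, B: 0.1222), P2 plays (X: 0.1222, Y: 0.8778)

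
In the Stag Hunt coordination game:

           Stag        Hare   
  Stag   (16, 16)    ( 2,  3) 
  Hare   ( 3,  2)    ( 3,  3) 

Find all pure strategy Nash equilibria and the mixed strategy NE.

Pure NE: (Stag, Stag) and (Hare, Hare); Mixed NE: p = 0.0714, q = 0.0714

Work:
Check pure NE:
(Stag, Stag): (16, 16) - no unilateral deviation beneficial
(Hare, Hare): (3, 3) - no unilateral deviation beneficial
Mixed NE: P1 plays Stag with p = 0.0714, P2 plays Stag with q = 0.0714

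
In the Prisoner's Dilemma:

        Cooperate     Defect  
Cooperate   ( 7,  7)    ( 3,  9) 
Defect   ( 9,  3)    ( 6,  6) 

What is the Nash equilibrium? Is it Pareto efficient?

(Defect, Defect) is NE; not Pareto efficient

Work:
Defect dominates Cooperate for both players:
If P2 cooperates: Defect (9) > Cooperate (7)
If P2 defects: Defect (6) > Cooperate (3)
NE: (Defect, Defect) with payoff (6, 6)
But (Cooperate, Cooperate) = (7, 7) Pareto dominates (6, 6)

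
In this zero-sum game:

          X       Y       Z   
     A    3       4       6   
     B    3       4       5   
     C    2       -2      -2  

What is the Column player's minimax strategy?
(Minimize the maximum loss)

Column should play X, value = 3

Work:
Column player minimizes Row's maximum payoff:
Column X: max payoff to Row = 3
Column Y: max payoff to Row = 4
Column Z: max payoff to Row = 6
Minimum is 3, achieved by column X.
Minimax strategy: X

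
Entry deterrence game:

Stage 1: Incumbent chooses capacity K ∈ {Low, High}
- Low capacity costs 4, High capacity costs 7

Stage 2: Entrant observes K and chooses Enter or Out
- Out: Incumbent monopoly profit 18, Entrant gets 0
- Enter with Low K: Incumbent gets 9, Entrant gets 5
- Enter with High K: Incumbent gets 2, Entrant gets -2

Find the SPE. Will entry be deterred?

SPE: (High, Enter|Low, Out|High); Entry deterred. Incumbent net profit = 11

Work:
After Low K: Entrant enters (5 > 0)
After High K: Entrant stays out (-2 < 0)
Incumbent: Low → 9−4=5, High → 18−7=11
Incumbent chooses High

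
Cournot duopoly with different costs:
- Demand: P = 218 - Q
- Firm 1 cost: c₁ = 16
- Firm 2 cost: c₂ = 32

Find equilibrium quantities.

q₁* = 72.67, q₂* = 56.67

Work:
Reaction: q₁ = (218 - 16 - q₂)/2
Reaction: q₂ = (218 - 32 - q₁)/2
Solve simultaneously:
q₁* = (218 - 2×16 + 32)/3 = 72.67
q₂* = (218 - 2×32 + 16)/3 = 56.67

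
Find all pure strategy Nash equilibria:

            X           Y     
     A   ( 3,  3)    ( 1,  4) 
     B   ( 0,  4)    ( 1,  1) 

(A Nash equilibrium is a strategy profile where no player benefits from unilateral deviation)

Nash equilibrium: (A, Y)

Work:
Best responses:
  P1 vs X: payoffs [3, 0] → best response A (payoff 3)
  P1 vs Y: payoffs [1, 1] → best response A/B (payoff 1)
  P2 vs A: payoffs [3, 4] → best response Y (payoff 4)
  P2 vs B: payoffs [4, 1] → best response X (payoff 4)
Mutual best responses: (A,Y) → Nash equilibria.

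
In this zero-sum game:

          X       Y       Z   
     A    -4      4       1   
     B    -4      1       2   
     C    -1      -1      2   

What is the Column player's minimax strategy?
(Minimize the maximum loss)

Column should play X, value = -1

Work:
Column player minimizes Row's maximum payoff:
Column X: max payoff to Row = -1
Column Y: max payoff to Row = 4
Column Z: max payoff to Row = 2
Minimum is -1, achieved by column X.
Minimax strategy: X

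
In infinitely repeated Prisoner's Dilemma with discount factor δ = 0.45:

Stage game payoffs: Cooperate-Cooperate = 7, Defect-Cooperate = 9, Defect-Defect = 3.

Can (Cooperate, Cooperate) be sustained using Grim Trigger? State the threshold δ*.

δ* = 0.3333; since δ = 0.45 ≥ 0.3333, cooperation can be sustained

Work:
For Grim Trigger:
Cooperate forever: 7/(1-δ)
Defect then punished: 9 + 3·δ/(1-δ)
Need: 7/(1-δ) ≥ 9 + 3·δ/(1-δ)
Solving: δ ≥ (T-R)/(T-P) = (9-7)/(9-3) = 0.3333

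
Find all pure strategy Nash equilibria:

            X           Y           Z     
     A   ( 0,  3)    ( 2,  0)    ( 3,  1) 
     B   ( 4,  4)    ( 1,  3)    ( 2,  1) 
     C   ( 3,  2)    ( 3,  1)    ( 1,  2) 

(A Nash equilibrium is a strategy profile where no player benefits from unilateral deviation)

Nash equilibrium: (B, X)

Work:
Best responses:
  P1 vs X: payoffs [0, 4, 3] → best response B (payoff 4)
  P1 vs Y: payoffs [2, 1, 3] → best response C (payoff 3)
  P1 vs Z: payoffs [3, 2, 1] → best response A (payoff 3)
  P2 vs A: payoffs [3, 0, 1] → best response X (payoff 3)
  P2 vs B: payoffs [4, 3, 1] → best response X (payoff 4)
  P2 vs C: payoffs [2, 1, 2] → best response X/Z (payoff 2)
Mutual best responses: (B,X) → Nash equilibria.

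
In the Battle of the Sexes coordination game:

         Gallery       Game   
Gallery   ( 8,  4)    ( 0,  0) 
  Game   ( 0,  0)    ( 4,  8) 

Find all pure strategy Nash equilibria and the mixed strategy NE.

Pure NE: (Gallery, Gallery) and (Game, Game); Mixed NE: p = 0.6667, q = 0.3333

Work:
Check pure NE:
(Gallery, Gallery): (8, 4) - no unilateral deviation beneficial
(Game, Game): (4, 8) - no unilateral deviation beneficial
Mixed NE: P1 plays Gallery with p = 0.6667, P2 plays Gallery with q = 0.3333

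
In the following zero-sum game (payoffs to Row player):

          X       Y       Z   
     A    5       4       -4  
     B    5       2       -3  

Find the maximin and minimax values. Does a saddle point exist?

Maximin = -3, Minimax = -3, Saddle: True

Work:
Row minimums: [-4, -3] → maximin = -3
Column maximums: [5, 4, -3] → minimax = -3
Saddle point exists! Game value = -3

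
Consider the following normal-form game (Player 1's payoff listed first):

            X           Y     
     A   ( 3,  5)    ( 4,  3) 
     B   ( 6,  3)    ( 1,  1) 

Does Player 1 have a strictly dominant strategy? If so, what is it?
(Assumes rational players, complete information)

No strictly dominant strategy exists for Player 1

Work:
A strategy strictly dominates another if it gives a strictly higher payoff against every opponent action. Compare each pair of P1's strategies column-by-column:
  A vs B: [3 vs 6, 4 vs 1] → A does not strictly dominate B (column X: 3 ≤ 6)
  B vs A: [6 vs 3, 1 vs 4] → B does not strictly dominate A (column Y: 1 ≤ 4)
No single strategy strictly dominates all others → no strictly dominant strategy.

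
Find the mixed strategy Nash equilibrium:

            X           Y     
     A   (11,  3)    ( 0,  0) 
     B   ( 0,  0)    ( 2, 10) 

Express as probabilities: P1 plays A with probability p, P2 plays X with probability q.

p = 0.7692, q = 0.1538

Work:
Find probabilities that make opponent indifferent:
P2 chooses q to make P1 indifferent between A and B
P1 chooses p to make P2 indifferent between X and Y
Mixed NE: P1 plays (A: 0.7692, B: 0.2308), P2 plays (X: 0.1538, Y: 0.8462)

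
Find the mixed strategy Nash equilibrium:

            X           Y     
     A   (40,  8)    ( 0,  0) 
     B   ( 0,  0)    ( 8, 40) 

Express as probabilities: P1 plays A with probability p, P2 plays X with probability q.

p = 0.8333, q = 0.1667

Work:
Find probabilities that make opponent indifferent:
P2 chooses q to make P1 indifferent between A and B
P1 chooses p to make P2 indifferent between X and Y
Mixed NE: P1 plays (A: 0.8333, B: 0.1667), P2 plays (X: 0.1667, Y: 0.8333)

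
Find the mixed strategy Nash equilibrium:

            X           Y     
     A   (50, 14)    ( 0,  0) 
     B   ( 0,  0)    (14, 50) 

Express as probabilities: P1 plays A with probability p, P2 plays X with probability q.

p = 0.7812, q = 0.2188

Work:
Find probabilities that make opponent indifferent:
P2 chooses q to make P1 indifferent between A and B
P1 chooses p to make P2 indifferent between X and Y
Mixed NE: P1 plays (A: 0.7812, B: 0.2188), P2 plays (X: 0.2188, Y: 0.7812)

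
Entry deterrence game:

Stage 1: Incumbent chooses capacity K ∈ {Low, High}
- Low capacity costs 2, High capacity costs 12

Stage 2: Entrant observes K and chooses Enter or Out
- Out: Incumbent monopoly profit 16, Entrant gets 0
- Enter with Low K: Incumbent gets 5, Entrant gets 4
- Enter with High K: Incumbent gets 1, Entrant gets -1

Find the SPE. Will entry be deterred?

SPE: (High, Enter|Low, Out|High); Entry deterred. Incumbent net profit = 4

Work:
After Low K: Entrant enters (4 > 0)
After High K: Entrant stays out (-1 < 0)
Incumbent: Low → 5−2=3, High → 16−12=4
Incumbent chooses High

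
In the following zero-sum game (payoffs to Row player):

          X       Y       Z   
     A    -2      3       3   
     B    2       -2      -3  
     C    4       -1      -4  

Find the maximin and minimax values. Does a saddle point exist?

Maximin = -2, Minimax = 3, Saddle: False

Work:
Row minimums: [-2, -3, -4] → maximin = -2
Column maximums: [4, 3, 3] → minimax = 3
No saddle point (maximin ≠ minimax). Mixed strategy needed.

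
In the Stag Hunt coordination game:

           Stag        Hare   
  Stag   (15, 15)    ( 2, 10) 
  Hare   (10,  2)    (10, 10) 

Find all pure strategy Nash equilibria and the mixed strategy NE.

Pure NE: (Stag, Stag) and (Hare, Hare); Mixed NE: p = 0.6154, q = 0.6154

Work:
Check pure NE:
(Stag, Stag): (15, 15) - no unilateral deviation beneficial
(Hare, Hare): (10, 10) - no unilateral deviation beneficial
Mixed NE: P1 plays Stag with p = 0.6154, P2 plays Stag with q = 0.6154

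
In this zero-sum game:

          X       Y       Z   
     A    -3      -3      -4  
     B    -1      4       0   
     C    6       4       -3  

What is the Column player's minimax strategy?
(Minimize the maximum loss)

Column should play Z, value = 0

Work:
Column player minimizes Row's maximum payoff:
Column X: max payoff to Row = 6
Column Y: max payoff to Row = 4
Column Z: max payoff to Row = 0
Minimum is 0, achieved by column Z.
Minimax strategy: Z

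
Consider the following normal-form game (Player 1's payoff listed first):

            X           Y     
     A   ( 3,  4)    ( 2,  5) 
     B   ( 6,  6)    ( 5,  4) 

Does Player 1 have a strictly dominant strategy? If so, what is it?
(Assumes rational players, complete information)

Yes, Player 1's strictly dominant strategy is B

Work:
A strategy strictly dominates another if it gives a strictly higher payoff against every opponent action. Compare each pair of P1's strategies column-by-column:
  A vs B: [3 vs 6, 2 vs 5] → A does not strictly dominate B (column X: 3 ≤ 6)
  B vs A: [6 vs 3, 5 vs 2] → B strictly dominates A
B strictly dominates every other strategy → strictly dominant.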